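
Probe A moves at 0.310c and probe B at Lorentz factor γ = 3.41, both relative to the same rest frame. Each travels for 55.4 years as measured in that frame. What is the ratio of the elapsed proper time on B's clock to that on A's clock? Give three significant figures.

τ_B/τ_A = 0.308

A: γ = 1/√(1 − 0.310²) = 1/√0.9039 = 1.052. B: γ = 3.41.
τ_A/τ_B = γ_B/γ_A = 3.410/1.052 = 3.242, so τ_B/τ_A = 0.3085.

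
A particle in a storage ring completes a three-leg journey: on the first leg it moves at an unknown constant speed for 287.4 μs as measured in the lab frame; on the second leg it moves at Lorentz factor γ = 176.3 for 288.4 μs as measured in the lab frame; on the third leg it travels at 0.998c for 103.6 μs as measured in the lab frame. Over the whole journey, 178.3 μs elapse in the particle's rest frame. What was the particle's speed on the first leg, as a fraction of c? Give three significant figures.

β = 0.806

Leg 1: speed unknown; τ_1 = 287.4/γ_1.
Leg 2: γ = 176.3; τ_2 = 288.4/176.3 = 1.636 μs.
Leg 3: γ = 1/√(1 − 0.998²) = 1/√0.003996 = 15.82; τ_3 = 103.6/15.82 = 6.549 μs.
Total proper time: τ_1 + 1.636 + 6.549 = 178.3, so τ_1 = 178.3 − 8.185 = 170.1 μs.
γ_1 = 287.4/170.1 = 1.689; β = √(1 − 1/γ²) = √0.6496.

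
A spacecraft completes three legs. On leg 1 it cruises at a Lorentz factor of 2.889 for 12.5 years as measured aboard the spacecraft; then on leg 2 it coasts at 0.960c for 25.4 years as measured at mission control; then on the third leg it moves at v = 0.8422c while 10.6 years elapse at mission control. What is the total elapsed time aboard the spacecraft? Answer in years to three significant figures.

τ = 25.3 years

Leg 1: 12.5 years is already measured aboard the spacecraft.
Leg 2: γ = 1/√(1 − 0.960²) = 25/7 ≈ 3.571; τ_2 = 25.4/3.571 = 7.112 years.
Leg 3: γ = 1/√(1 − 0.8422²) = 1/√0.2907 = 1.855; τ_3 = 10.6/1.855 = 5.715 years.
Total: 12.50 + 7.112 + 5.715 years.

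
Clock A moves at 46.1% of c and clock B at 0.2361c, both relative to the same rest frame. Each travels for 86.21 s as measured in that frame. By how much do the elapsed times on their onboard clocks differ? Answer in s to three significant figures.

A: β = 0.461; γ = 1/√(1 − 0.461²) = 1/√0.7875 = 1.127; τ_A = 86.21/1.127 = 76.50 s.
B: γ = 1/√(1 − 0.2361²) = 1/√0.9443 = 1.029; τ_B = 86.21/1.029 = 83.77 s.

|τ_A − τ_B| = 7.27 s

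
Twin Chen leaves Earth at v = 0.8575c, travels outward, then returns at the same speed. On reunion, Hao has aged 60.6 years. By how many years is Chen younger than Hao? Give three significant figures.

Δt − τ = 29.4 years

γ = 1/√(1 − 0.8575²) = 1/√0.2647 = 1.944
Chen's elapsed proper time: τ = 60.6/1.944 = 31.18 years.
Age gap = Δt − τ = 60.6 − 31.18 years.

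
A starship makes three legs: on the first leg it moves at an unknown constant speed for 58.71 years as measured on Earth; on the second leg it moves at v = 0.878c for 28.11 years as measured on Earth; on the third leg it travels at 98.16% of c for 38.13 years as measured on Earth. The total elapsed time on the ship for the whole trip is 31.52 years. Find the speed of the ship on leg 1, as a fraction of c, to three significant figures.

β = 0.983

Leg 1: speed unknown; τ_1 = 58.71/γ_1.
Leg 2: γ = 1/√(1 − 0.878²) = 1/√0.2291 = 2.089; τ_2 = 28.11/2.089 = 13.46 years.
Leg 3: β = 0.9816; γ = 1/√(1 − 0.9816²) = 1/√0.03646 = 5.237; τ_3 = 38.13/5.237 = 7.281 years.
Total proper time: τ_1 + 13.46 + 7.281 = 31.52, so τ_1 = 31.52 − 20.74 = 10.78 years.
γ_1 = 58.71/10.78 = 5.444; β = √(1 − 1/γ²) = √0.9663.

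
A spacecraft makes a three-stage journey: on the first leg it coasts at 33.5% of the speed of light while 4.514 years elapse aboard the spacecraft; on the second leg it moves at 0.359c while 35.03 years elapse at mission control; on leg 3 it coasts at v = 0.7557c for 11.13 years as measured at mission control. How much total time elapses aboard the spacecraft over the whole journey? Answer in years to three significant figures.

Leg 1: 4.514 years is already measured aboard the spacecraft.
Leg 2: γ = 1/√(1 − 0.359²) = 1/√0.8711 = 1.071; τ_2 = 35.03/1.071 = 32.69 years.
Leg 3: γ = 1/√(1 − 0.7557²) = 1/√0.4289 = 1.527; τ_3 = 11.13/1.527 = 7.289 years.
Total: 4.514 + 32.69 + 7.289 years.

τ = 44.5 years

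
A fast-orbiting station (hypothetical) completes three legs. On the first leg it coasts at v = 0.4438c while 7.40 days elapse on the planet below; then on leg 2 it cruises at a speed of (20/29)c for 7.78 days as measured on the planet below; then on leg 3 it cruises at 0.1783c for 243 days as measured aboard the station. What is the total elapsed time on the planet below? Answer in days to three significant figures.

Δt = 262 days

Leg 1: 7.40 days is already measured on the planet below.
Leg 2: 7.78 days is already measured on the planet below.
Leg 3: γ = 1/√(1 − 0.1783²) = 1/√0.9682 = 1.016; Δt_3 = 1.016 × 243 = 247.0 days.
Total: 7.400 + 7.780 + 247.0 days.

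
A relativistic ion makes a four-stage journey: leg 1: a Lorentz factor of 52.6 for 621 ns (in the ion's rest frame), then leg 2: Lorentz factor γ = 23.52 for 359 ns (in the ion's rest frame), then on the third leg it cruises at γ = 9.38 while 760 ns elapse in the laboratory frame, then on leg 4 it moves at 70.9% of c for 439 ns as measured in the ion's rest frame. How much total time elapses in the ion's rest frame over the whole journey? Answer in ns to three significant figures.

Leg 1: 621 ns is already measured in the ion's rest frame.
Leg 2: 359 ns is already measured in the ion's rest frame.
Leg 3: γ = 9.38; τ_3 = 760/9.380 = 81.02 ns.
Leg 4: 439 ns is already measured in the ion's rest frame.
Total: 621.0 + 359.0 + 81.02 + 439.0 ns.

τ = 1500 ns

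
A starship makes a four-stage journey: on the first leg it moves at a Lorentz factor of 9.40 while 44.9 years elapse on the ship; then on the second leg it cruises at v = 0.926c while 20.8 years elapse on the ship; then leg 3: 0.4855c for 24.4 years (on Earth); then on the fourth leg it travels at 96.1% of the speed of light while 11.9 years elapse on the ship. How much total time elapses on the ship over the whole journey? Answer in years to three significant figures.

τ = 98.9 years

Leg 1: 44.9 years is already measured on the ship.
Leg 2: 20.8 years is already measured on the ship.
Leg 3: γ = 1/√(1 − 0.4855²) = 1/√0.7643 = 1.144; τ_3 = 24.4/1.144 = 21.33 years.
Leg 4: 11.9 years is already measured on the ship.
Total: 44.90 + 20.80 + 21.33 + 11.90 years.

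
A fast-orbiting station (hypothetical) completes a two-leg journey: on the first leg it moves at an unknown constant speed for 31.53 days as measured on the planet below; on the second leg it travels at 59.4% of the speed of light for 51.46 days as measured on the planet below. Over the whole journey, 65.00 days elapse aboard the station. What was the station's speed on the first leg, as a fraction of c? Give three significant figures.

Leg 1: speed unknown; τ_1 = 31.53/γ_1.
Leg 2: β = 0.594; γ = 1/√(1 − 0.594²) = 1/√0.6472 = 1.243; τ_2 = 51.46/1.243 = 41.40 days.
Total proper time: τ_1 + 41.40 = 65.00, so τ_1 = 65.00 − 41.40 = 23.60 days.
γ_1 = 31.53/23.60 = 1.336; β = √(1 − 1/γ²) = √0.4397.

β = 0.663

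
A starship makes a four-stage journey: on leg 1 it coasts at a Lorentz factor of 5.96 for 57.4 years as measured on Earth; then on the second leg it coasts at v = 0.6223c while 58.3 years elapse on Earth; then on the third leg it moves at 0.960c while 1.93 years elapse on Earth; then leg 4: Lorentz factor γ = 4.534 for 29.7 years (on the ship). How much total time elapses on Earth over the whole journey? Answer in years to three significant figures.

Δt = 252 years

Leg 1: 57.4 years is already measured on Earth.
Leg 2: 58.3 years is already measured on Earth.
Leg 3: 1.93 years is already measured on Earth.
Leg 4: γ = 4.534; Δt_4 = 4.534 × 29.7 = 134.7 years.
Total: 57.40 + 58.30 + 1.930 + 134.7 years.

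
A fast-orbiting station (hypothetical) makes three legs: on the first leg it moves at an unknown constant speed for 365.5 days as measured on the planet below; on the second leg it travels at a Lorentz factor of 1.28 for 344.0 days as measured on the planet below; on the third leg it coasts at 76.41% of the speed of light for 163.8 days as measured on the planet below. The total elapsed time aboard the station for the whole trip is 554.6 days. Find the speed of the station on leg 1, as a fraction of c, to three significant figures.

Leg 1: speed unknown; τ_1 = 365.5/γ_1.
Leg 2: γ = 1.28; τ_2 = 344.0/1.280 = 268.8 days.
Leg 3: β = 0.7641; γ = 1/√(1 − 0.7641²) = 1/√0.4162 = 1.550; τ_3 = 163.8/1.550 = 105.7 days.
Total proper time: τ_1 + 268.8 + 105.7 = 554.6, so τ_1 = 554.6 − 374.4 = 180.2 days.
γ_1 = 365.5/180.2 = 2.028; β = √(1 − 1/γ²) = √0.7570.

β = 0.870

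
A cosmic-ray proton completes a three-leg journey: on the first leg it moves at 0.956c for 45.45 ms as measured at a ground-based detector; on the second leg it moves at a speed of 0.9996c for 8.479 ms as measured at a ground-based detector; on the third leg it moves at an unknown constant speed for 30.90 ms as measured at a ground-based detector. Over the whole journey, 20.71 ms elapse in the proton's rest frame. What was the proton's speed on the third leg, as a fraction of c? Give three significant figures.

β = 0.973

Leg 1: γ = 1/√(1 − 0.956²) = 1/√0.08606 = 3.409; τ_1 = 45.45/3.409 = 13.33 ms.
Leg 2: γ = 1/√(1 − 0.9996²) = 1/√7.998×10⁻⁴ = 35.36; τ_2 = 8.479/35.36 = 0.2398 ms.
Leg 3: speed unknown; τ_3 = 30.90/γ_3.
Total proper time: 13.33 + 0.2398 + τ_3 = 20.71, so τ_3 = 20.71 − 13.57 = 7.137 ms.
γ_3 = 30.90/7.137 = 4.330; β = √(1 − 1/γ²) = √0.9467.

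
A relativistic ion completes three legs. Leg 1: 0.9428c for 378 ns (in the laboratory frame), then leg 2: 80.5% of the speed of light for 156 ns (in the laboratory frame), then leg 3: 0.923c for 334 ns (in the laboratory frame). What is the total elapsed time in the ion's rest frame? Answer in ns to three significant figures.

τ = 347 ns

Leg 1: γ = 1/√(1 − 0.9428²) = 1/√0.1111 = 3.000; τ_1 = 378/3.000 = 126.0 ns.
Leg 2: β = 0.805; γ = 1/√(1 − 0.805²) = 1/√0.3520 = 1.686; τ_2 = 156/1.686 = 92.55 ns.
Leg 3: γ = 1/√(1 − 0.923²) = 1/√0.1481 = 2.599; τ_3 = 334/2.599 = 128.5 ns.
Total: 126.0 + 92.55 + 128.5 ns.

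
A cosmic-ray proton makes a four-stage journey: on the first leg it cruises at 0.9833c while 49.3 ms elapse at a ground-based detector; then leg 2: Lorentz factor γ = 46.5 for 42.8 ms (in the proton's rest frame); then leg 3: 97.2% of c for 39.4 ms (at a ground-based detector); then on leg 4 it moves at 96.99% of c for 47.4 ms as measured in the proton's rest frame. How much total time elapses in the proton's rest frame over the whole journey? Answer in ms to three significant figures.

Leg 1: γ = 1/√(1 − 0.9833²) = 1/√0.03312 = 5.495; τ_1 = 49.3/5.495 = 8.972 ms.
Leg 2: 42.8 ms is already measured in the proton's rest frame.
Leg 3: β = 0.972; γ = 1/√(1 − 0.972²) = 1/√0.05522 = 4.256; τ_3 = 39.4/4.256 = 9.258 ms.
Leg 4: 47.4 ms is already measured in the proton's rest frame.
Total: 8.972 + 42.80 + 9.258 + 47.40 ms.

τ = 108 ms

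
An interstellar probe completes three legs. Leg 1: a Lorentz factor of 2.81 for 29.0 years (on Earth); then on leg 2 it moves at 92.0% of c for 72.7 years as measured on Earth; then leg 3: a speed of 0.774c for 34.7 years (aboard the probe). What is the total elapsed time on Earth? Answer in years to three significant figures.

Δt = 157 years

Leg 1: 29.0 years is already measured on Earth.
Leg 2: 72.7 years is already measured on Earth.
Leg 3: γ = 1/√(1 − 0.774²) = 1/√0.4009 = 1.579; Δt_3 = 1.579 × 34.7 = 54.80 years.
Total: 29.00 + 72.70 + 54.80 years.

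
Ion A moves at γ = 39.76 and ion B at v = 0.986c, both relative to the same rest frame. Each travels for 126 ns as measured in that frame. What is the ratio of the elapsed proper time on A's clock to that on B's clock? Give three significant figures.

A: γ = 39.76. B: γ = 1/√(1 − 0.986²) = 1/√0.02780 = 5.997.
τ_A/τ_B = γ_B/γ_A = 5.997/39.76 = 0.1508, so τ_A/τ_B = 0.1508.

τ_A/τ_B = 0.151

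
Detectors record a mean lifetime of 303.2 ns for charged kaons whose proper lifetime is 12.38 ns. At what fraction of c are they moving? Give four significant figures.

β = 0.9992

γ = Δt/τ₀ = 303.2/12.38 = 24.49
β = √(1 − 1/γ²) = √(1 − 0.001667) = √0.9983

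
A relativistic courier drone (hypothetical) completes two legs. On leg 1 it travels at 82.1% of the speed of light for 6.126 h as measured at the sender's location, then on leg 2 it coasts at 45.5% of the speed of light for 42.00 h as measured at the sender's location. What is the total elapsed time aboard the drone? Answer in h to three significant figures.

Leg 1: β = 0.821; γ = 1/√(1 − 0.821²) = 1/√0.3260 = 1.752; τ_1 = 6.126/1.752 = 3.498 h.
Leg 2: β = 0.455; γ = 1/√(1 − 0.455²) = 1/√0.7930 = 1.123; τ_2 = 42.00/1.123 = 37.40 h.
Total: 3.498 + 37.40 h.

τ = 40.9 h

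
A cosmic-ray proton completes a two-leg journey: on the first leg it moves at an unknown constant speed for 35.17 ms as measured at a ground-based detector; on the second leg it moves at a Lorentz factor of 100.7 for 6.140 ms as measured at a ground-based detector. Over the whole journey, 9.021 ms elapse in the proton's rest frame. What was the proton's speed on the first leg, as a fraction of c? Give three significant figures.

Leg 1: speed unknown; τ_1 = 35.17/γ_1.
Leg 2: γ = 100.7; τ_2 = 6.140/100.7 = 0.06097 ms.
Total proper time: τ_1 + 0.06097 = 9.021, so τ_1 = 9.021 − 0.06097 = 8.960 ms.
γ_1 = 35.17/8.960 = 3.925; β = √(1 − 1/γ²) = √0.9351.

β = 0.967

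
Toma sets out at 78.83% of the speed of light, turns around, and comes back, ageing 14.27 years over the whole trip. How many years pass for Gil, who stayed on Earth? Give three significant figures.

β = 0.7883; γ = 1/√(1 − 0.7883²) = 1/√0.3786 = 1.625
Earth-frame duration is the dilated interval: Δt = γτ = 1.625 × 14.27 years.

Δt = 23.2 years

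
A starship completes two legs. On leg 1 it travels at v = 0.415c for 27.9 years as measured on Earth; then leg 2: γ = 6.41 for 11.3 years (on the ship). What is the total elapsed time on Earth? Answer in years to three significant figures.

Leg 1: 27.9 years is already measured on Earth.
Leg 2: γ = 6.41; Δt_2 = 6.410 × 11.3 = 72.43 years.
Total: 27.90 + 72.43 years.

Δt = 100 years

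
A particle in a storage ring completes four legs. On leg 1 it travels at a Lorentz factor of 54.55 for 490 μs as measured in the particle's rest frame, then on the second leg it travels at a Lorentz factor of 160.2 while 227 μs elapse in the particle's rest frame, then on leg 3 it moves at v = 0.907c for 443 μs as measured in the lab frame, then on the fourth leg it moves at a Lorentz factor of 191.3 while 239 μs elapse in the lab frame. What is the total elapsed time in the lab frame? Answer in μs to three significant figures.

Leg 1: γ = 54.55; Δt_1 = 54.55 × 490 = 2.673×10⁴ μs.
Leg 2: γ = 160.2; Δt_2 = 160.2 × 227 = 3.637×10⁴ μs.
Leg 3: 443 μs is already measured in the lab frame.
Leg 4: 239 μs is already measured in the lab frame.
Total: 2.673×10⁴ + 3.637×10⁴ + 443.0 + 239.0 μs.

Δt = 6.38×10⁴ μs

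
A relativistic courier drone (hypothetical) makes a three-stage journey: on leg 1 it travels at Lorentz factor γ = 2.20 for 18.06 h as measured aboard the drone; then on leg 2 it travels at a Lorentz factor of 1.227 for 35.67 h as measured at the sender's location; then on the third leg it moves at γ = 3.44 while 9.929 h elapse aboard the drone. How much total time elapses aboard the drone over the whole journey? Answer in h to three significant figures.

Leg 1: 18.06 h is already measured aboard the drone.
Leg 2: γ = 1.227; τ_2 = 35.67/1.227 = 29.07 h.
Leg 3: 9.929 h is already measured aboard the drone.
Total: 18.06 + 29.07 + 9.929 h.

τ = 57.1 h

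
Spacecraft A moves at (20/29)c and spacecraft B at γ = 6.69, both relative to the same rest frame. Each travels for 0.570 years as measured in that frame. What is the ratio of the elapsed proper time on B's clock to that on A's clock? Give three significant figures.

A: γ = 1/√(1 − (20/29)²) = 29/21 ≈ 1.381. B: γ = 6.69.
τ_A/τ_B = γ_B/γ_A = 6.690/1.381 = 4.844, so τ_B/τ_A = 0.2064.

τ_B/τ_A = 0.206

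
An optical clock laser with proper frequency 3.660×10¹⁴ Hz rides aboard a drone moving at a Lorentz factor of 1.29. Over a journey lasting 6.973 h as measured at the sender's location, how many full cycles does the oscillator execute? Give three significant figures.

γ = 1.29
The oscillator's own cycle count is N = f × τ where τ is the proper time aboard the drone. τ = Δt/γ = 6.973/1.290 = 5.405 h = 1.946×10⁴ s.
N = 3.660×10¹⁴ × 1.946×10⁴ = 7.122×10¹⁸.

N = 7.12×10¹⁸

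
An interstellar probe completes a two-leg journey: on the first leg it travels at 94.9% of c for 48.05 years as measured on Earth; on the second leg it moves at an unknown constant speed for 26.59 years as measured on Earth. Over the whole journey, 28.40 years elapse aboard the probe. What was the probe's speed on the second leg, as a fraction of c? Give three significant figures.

β = 0.867

Leg 1: β = 0.949; γ = 1/√(1 − 0.949²) = 1/√0.09940 = 3.172; τ_1 = 48.05/3.172 = 15.15 years.
Leg 2: speed unknown; τ_2 = 26.59/γ_2.
Total proper time: 15.15 + τ_2 = 28.40, so τ_2 = 28.40 − 15.15 = 13.25 years.
γ_2 = 26.59/13.25 = 2.007; β = √(1 − 1/γ²) = √0.7517.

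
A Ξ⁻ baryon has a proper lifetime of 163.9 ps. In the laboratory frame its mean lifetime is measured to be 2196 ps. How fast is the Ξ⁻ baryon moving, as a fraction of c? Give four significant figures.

γ = Δt/τ₀ = 2196/163.9 = 13.40
β = √(1 − 1/γ²) = √(1 − 0.005570) = √0.9944

v = 0.9972c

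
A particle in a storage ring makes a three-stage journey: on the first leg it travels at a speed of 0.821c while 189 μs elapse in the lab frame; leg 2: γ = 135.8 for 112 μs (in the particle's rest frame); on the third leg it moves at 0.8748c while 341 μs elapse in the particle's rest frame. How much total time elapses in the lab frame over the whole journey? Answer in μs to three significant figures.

Δt = 1.61×10⁴ μs

Leg 1: 189 μs is already measured in the lab frame.
Leg 2: γ = 135.8; Δt_2 = 135.8 × 112 = 1.521×10⁴ μs.
Leg 3: γ = 1/√(1 − 0.8748²) = 1/√0.2347 = 2.064; Δt_3 = 2.064 × 341 = 703.8 μs.
Total: 189.0 + 1.521×10⁴ + 703.8 μs.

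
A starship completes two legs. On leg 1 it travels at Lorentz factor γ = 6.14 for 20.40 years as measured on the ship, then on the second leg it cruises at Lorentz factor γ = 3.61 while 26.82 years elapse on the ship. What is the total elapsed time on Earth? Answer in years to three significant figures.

Leg 1: γ = 6.14; Δt_1 = 6.140 × 20.40 = 125.3 years.
Leg 2: γ = 3.61; Δt_2 = 3.610 × 26.82 = 96.82 years.
Total: 125.3 + 96.82 years.

Δt = 222 years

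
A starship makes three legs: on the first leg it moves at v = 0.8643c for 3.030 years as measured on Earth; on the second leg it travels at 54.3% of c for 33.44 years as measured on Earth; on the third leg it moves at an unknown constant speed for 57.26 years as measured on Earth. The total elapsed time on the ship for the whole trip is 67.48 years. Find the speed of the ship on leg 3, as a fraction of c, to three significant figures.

β = 0.750

Leg 1: γ = 1/√(1 − 0.8643²) = 1/√0.2530 = 1.988; τ_1 = 3.030/1.988 = 1.524 years.
Leg 2: β = 0.543; γ = 1/√(1 − 0.543²) = 1/√0.7052 = 1.191; τ_2 = 33.44/1.191 = 28.08 years.
Leg 3: speed unknown; τ_3 = 57.26/γ_3.
Total proper time: 1.524 + 28.08 + τ_3 = 67.48, so τ_3 = 67.48 − 29.60 = 37.88 years.
γ_3 = 57.26/37.88 = 1.512; β = √(1 − 1/γ²) = √0.5625.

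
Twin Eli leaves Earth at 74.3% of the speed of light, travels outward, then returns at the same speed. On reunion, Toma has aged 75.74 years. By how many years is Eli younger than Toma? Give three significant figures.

β = 0.743; γ = 1/√(1 − 0.743²) = 1/√0.4480 = 1.494
Eli's elapsed proper time: τ = 75.74/1.494 = 50.69 years.
Age gap = Δt − τ = 75.74 − 50.69 years.

Δt − τ = 25.0 years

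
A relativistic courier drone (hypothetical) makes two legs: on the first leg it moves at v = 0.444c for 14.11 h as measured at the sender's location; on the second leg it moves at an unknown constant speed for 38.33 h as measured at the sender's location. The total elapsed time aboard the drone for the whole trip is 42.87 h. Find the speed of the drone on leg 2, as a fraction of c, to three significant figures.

Leg 1: γ = 1/√(1 − 0.444²) = 1/√0.8029 = 1.116; τ_1 = 14.11/1.116 = 12.64 h.
Leg 2: speed unknown; τ_2 = 38.33/γ_2.
Total proper time: 12.64 + τ_2 = 42.87, so τ_2 = 42.87 − 12.64 = 30.23 h.
γ_2 = 38.33/30.23 = 1.268; β = √(1 − 1/γ²) = √0.3781.

β = 0.615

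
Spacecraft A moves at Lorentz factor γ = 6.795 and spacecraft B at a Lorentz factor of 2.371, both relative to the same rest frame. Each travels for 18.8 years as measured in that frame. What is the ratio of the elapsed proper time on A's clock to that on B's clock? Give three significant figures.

A: γ = 6.795. B: γ = 2.371.
τ_A/τ_B = γ_B/γ_A = 2.371/6.795 = 0.3489, so τ_A/τ_B = 0.3489.

τ_A/τ_B = 0.349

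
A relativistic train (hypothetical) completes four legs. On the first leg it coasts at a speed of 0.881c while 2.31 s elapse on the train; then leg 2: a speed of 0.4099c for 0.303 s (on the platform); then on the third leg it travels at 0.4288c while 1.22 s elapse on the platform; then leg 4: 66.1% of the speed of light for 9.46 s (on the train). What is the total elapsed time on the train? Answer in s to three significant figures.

τ = 13.1 s

Leg 1: 2.31 s is already measured on the train.
Leg 2: γ = 1/√(1 − 0.4099²) = 1/√0.8320 = 1.096; τ_2 = 0.303/1.096 = 0.2764 s.
Leg 3: γ = 1/√(1 − 0.4288²) = 1/√0.8161 = 1.107; τ_3 = 1.22/1.107 = 1.102 s.
Leg 4: 9.46 s is already measured on the train.
Total: 2.310 + 0.2764 + 1.102 + 9.460 s.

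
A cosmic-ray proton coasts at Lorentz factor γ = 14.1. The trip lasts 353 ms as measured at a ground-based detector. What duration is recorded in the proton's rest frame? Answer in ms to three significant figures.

τ = 25.0 ms

γ = 14.1
The interval measured at a ground-based detector is the dilated one; the clock in the proton's rest frame measures the proper time τ = Δt/γ = 353/14.10 ms.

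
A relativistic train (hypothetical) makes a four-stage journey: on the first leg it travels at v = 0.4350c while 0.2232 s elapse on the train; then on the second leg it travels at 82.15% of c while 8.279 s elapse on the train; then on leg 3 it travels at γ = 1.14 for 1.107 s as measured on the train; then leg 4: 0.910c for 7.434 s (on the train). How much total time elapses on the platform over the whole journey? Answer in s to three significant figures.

Δt = 34.0 s

Leg 1: γ = 1/√(1 − 0.4350²) = 1/√0.8108 = 1.111; Δt_1 = 1.111 × 0.2232 = 0.2479 s.
Leg 2: β = 0.8215; γ = 1/√(1 − 0.8215²) = 1/√0.3251 = 1.754; Δt_2 = 1.754 × 8.279 = 14.52 s.
Leg 3: γ = 1.14; Δt_3 = 1.140 × 1.107 = 1.262 s.
Leg 4: γ = 1/√(1 − 0.910²) = 1/√0.1719 = 2.412; Δt_4 = 2.412 × 7.434 = 17.93 s.
Total: 0.2479 + 14.52 + 1.262 + 17.93 s.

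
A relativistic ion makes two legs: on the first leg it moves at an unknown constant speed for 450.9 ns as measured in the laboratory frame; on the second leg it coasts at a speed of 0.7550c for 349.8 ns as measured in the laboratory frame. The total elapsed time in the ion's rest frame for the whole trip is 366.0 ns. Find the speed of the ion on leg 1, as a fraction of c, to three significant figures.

β = 0.953

Leg 1: speed unknown; τ_1 = 450.9/γ_1.
Leg 2: γ = 1/√(1 − 0.7550²) = 1/√0.4300 = 1.525; τ_2 = 349.8/1.525 = 229.4 ns.
Total proper time: τ_1 + 229.4 = 366.0, so τ_1 = 366.0 − 229.4 = 136.6 ns.
γ_1 = 450.9/136.6 = 3.300; β = √(1 − 1/γ²) = √0.9082.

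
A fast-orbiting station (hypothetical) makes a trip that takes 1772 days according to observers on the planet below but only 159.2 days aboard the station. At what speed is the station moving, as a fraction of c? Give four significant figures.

β = 0.9960

The proper time is measured aboard the station (both events occur at the station's location); Δt is measured on the planet below. γ = Δt/τ = 1772/159.2 = 11.13.
β = √(1 − 1/γ²) = √(1 − 0.008072) = √0.9919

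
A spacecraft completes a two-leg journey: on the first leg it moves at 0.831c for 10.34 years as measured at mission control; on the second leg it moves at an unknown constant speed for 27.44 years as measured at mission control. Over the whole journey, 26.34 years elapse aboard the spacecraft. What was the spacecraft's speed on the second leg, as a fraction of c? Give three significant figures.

Leg 1: γ = 1/√(1 − 0.831²) = 1/√0.3094 = 1.798; τ_1 = 10.34/1.798 = 5.752 years.
Leg 2: speed unknown; τ_2 = 27.44/γ_2.
Total proper time: 5.752 + τ_2 = 26.34, so τ_2 = 26.34 − 5.752 = 20.59 years.
γ_2 = 27.44/20.59 = 1.333; β = √(1 − 1/γ²) = √0.4371.

β = 0.661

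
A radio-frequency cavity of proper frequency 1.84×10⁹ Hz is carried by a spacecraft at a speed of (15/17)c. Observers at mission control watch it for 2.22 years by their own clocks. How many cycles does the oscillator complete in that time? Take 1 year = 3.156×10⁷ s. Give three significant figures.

N = 6.07×10¹⁶

γ = 1/√(1 − (15/17)²) = 17/8 = 2.125
During 2.22 years of lab time, the oscillator's proper time advances by τ = Δt/γ = 2.22/2.125 = 1.045 years = 3.297×10⁷ s.
N = f × τ = 1.84×10⁹ × 3.297×10⁷ = 6.067×10¹⁶.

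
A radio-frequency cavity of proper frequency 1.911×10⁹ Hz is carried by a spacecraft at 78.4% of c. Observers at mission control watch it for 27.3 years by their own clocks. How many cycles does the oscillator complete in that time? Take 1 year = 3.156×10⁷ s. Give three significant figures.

β = 0.784; γ = 1/√(1 − 0.784²) = 1/√0.3853 = 1.611
During 27.3 years of lab time, the oscillator's proper time advances by τ = Δt/γ = 27.3/1.611 = 16.95 years = 5.348×10⁸ s.
N = f × τ = 1.911×10⁹ × 5.348×10⁸ = 1.022×10¹⁸.

N = 1.02×10¹⁸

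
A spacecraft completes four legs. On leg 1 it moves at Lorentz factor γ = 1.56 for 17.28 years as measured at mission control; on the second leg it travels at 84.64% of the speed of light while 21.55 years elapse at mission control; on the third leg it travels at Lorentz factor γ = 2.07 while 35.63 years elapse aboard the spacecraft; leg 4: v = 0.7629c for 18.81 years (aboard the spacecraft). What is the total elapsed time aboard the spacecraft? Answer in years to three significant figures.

τ = 77.0 years

Leg 1: γ = 1.56; τ_1 = 17.28/1.560 = 11.08 years.
Leg 2: β = 0.8464; γ = 1/√(1 − 0.8464²) = 1/√0.2836 = 1.878; τ_2 = 21.55/1.878 = 11.48 years.
Leg 3: 35.63 years is already measured aboard the spacecraft.
Leg 4: 18.81 years is already measured aboard the spacecraft.
Total: 11.08 + 11.48 + 35.63 + 18.81 years.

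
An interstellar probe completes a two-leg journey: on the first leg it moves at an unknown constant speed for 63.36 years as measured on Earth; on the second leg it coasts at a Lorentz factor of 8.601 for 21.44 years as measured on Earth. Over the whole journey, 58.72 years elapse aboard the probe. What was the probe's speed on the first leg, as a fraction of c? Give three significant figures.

Leg 1: speed unknown; τ_1 = 63.36/γ_1.
Leg 2: γ = 8.601; τ_2 = 21.44/8.601 = 2.493 years.
Total proper time: τ_1 + 2.493 = 58.72, so τ_1 = 58.72 − 2.493 = 56.23 years.
γ_1 = 63.36/56.23 = 1.127; β = √(1 − 1/γ²) = √0.2125.

β = 0.461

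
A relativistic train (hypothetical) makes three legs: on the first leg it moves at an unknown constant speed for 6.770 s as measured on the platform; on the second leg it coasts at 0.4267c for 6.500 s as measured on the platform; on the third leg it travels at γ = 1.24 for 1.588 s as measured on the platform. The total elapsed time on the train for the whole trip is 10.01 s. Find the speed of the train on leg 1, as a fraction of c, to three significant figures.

β = 0.907

Leg 1: speed unknown; τ_1 = 6.770/γ_1.
Leg 2: γ = 1/√(1 − 0.4267²) = 1/√0.8179 = 1.106; τ_2 = 6.500/1.106 = 5.879 s.
Leg 3: γ = 1.24; τ_3 = 1.588/1.240 = 1.281 s.
Total proper time: τ_1 + 5.879 + 1.281 = 10.01, so τ_1 = 10.01 − 7.159 = 2.851 s.
γ_1 = 6.770/2.851 = 2.375; β = √(1 − 1/γ²) = √0.8227.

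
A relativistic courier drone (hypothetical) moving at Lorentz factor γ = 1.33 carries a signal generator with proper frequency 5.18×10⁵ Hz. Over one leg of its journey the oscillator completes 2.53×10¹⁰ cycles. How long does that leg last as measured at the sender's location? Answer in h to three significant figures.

Δt = 18.0 h

γ = 1.33
Proper time for N cycles: τ = N/f = 2.53×10¹⁰/(5.18×10⁵) = 4.884×10⁴ s = 13.57 h.
Lab-frame duration Δt = γτ = 1.330 × 13.57 = 18.04 h.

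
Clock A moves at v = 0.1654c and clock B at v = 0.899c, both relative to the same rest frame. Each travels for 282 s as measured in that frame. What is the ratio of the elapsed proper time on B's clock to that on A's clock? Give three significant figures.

τ_B/τ_A = 0.444

A: γ = 1/√(1 − 0.1654²) = 1/√0.9726 = 1.014. B: γ = 1/√(1 − 0.899²) = 1/√0.1918 = 2.283.
τ_A/τ_B = γ_B/γ_A = 2.283/1.014 = 2.252, so τ_B/τ_A = 0.4441.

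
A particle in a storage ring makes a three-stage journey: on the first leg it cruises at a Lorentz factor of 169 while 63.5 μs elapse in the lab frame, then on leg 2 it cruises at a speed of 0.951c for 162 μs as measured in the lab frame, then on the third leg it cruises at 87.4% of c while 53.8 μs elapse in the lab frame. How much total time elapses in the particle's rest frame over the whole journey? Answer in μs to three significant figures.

τ = 76.6 μs

Leg 1: γ = 169; τ_1 = 63.5/169.0 = 0.3757 μs.
Leg 2: γ = 1/√(1 − 0.951²) = 1/√0.09560 = 3.234; τ_2 = 162/3.234 = 50.09 μs.
Leg 3: β = 0.874; γ = 1/√(1 − 0.874²) = 1/√0.2361 = 2.058; τ_3 = 53.8/2.058 = 26.14 μs.
Total: 0.3757 + 50.09 + 26.14 μs.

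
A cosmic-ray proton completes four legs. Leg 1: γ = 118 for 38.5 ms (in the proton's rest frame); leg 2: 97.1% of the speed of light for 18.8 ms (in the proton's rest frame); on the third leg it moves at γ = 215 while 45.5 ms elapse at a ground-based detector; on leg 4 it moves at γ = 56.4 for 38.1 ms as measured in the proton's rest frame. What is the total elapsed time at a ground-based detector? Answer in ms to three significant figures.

Leg 1: γ = 118; Δt_1 = 118.0 × 38.5 = 4543 ms.
Leg 2: β = 0.971; γ = 1/√(1 − 0.971²) = 1/√0.05716 = 4.183; Δt_2 = 4.183 × 18.8 = 78.63 ms.
Leg 3: 45.5 ms is already measured at a ground-based detector.
Leg 4: γ = 56.4; Δt_4 = 56.40 × 38.1 = 2149 ms.
Total: 4543 + 78.63 + 45.50 + 2149 ms.

Δt = 6820 ms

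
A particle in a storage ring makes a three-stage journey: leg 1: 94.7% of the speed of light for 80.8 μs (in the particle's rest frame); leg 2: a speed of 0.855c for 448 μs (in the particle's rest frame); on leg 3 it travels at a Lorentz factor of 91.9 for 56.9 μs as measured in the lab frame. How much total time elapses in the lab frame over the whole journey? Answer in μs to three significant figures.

Δt = 1170 μs

Leg 1: β = 0.947; γ = 1/√(1 − 0.947²) = 1/√0.1032 = 3.113; Δt_1 = 3.113 × 80.8 = 251.5 μs.
Leg 2: γ = 1/√(1 − 0.855²) = 1/√0.2690 = 1.928; Δt_2 = 1.928 × 448 = 863.8 μs.
Leg 3: 56.9 μs is already measured in the lab frame.
Total: 251.5 + 863.8 + 56.90 μs.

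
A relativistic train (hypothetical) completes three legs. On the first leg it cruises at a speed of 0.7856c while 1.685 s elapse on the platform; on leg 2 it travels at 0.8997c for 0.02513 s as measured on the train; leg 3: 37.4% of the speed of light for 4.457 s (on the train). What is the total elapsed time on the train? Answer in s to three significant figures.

Leg 1: γ = 1/√(1 − 0.7856²) = 1/√0.3828 = 1.616; τ_1 = 1.685/1.616 = 1.043 s.
Leg 2: 0.02513 s is already measured on the train.
Leg 3: 4.457 s is already measured on the train.
Total: 1.043 + 0.02513 + 4.457 s.

τ = 5.52 s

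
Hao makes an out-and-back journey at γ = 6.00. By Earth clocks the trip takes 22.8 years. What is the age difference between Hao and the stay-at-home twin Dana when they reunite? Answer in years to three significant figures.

γ = 6.00
Hao's elapsed proper time: τ = 22.8/6.000 = 3.800 years.
Age gap = Δt − τ = 22.8 − 3.800 years.

Δt − τ = 19.0 years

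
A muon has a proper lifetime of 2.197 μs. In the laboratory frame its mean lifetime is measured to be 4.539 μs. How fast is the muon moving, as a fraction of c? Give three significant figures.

γ = Δt/τ₀ = 4.539/2.197 = 2.066
β = √(1 − 1/γ²) = √(1 − 0.2343) = √0.7657

v = 0.875c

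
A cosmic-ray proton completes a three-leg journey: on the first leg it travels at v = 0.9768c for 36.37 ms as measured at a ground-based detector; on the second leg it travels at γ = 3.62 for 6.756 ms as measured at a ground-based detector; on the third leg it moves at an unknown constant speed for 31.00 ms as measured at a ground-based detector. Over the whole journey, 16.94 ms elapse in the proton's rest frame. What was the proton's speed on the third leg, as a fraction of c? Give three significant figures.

Leg 1: γ = 1/√(1 − 0.9768²) = 1/√0.04586 = 4.670; τ_1 = 36.37/4.670 = 7.789 ms.
Leg 2: γ = 3.62; τ_2 = 6.756/3.620 = 1.866 ms.
Leg 3: speed unknown; τ_3 = 31.00/γ_3.
Total proper time: 7.789 + 1.866 + τ_3 = 16.94, so τ_3 = 16.94 − 9.655 = 7.285 ms.
γ_3 = 31.00/7.285 = 4.255; β = √(1 − 1/γ²) = √0.9448.

β = 0.972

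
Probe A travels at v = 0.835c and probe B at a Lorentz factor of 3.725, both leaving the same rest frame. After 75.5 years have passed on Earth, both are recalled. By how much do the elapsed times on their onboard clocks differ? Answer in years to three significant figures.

A: γ = 1/√(1 − 0.835²) = 1/√0.3028 = 1.817; τ_A = 75.5/1.817 = 41.54 years.
B: γ = 3.725; τ_B = 75.5/3.725 = 20.27 years.

|τ_A − τ_B| = 21.3 years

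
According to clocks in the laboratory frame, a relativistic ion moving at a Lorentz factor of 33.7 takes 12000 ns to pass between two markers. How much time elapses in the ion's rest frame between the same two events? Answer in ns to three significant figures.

γ = 33.7
The interval measured in the laboratory frame is the dilated one; the clock in the ion's rest frame measures the proper time τ = Δt/γ = 12000/33.70 ns.

τ = 356 ns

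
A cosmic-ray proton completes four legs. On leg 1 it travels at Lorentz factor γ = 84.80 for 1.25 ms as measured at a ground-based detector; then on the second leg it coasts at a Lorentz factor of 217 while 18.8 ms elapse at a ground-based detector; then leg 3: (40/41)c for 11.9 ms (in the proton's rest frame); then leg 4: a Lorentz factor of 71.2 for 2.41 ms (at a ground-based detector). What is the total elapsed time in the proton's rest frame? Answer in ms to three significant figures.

Leg 1: γ = 84.80; τ_1 = 1.25/84.80 = 0.01474 ms.
Leg 2: γ = 217; τ_2 = 18.8/217.0 = 0.08664 ms.
Leg 3: 11.9 ms is already measured in the proton's rest frame.
Leg 4: γ = 71.2; τ_4 = 2.41/71.20 = 0.03385 ms.
Total: 0.01474 + 0.08664 + 11.90 + 0.03385 ms.

τ = 12.0 ms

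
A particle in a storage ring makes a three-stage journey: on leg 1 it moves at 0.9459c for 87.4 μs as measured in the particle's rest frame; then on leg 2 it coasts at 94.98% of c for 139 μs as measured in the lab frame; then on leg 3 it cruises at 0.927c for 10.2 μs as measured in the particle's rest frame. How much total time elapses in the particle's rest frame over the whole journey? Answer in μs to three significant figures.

τ = 141 μs

Leg 1: 87.4 μs is already measured in the particle's rest frame.
Leg 2: β = 0.9498; γ = 1/√(1 − 0.9498²) = 1/√0.09788 = 3.196; τ_2 = 139/3.196 = 43.49 μs.
Leg 3: 10.2 μs is already measured in the particle's rest frame.
Total: 87.40 + 43.49 + 10.20 μs.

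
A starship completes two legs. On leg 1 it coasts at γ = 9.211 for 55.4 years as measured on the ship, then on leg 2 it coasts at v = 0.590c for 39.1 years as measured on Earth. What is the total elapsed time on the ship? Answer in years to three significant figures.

Leg 1: 55.4 years is already measured on the ship.
Leg 2: γ = 1/√(1 − 0.590²) = 1/√0.6519 = 1.239; τ_2 = 39.1/1.239 = 31.57 years.
Total: 55.40 + 31.57 years.

τ = 87.0 years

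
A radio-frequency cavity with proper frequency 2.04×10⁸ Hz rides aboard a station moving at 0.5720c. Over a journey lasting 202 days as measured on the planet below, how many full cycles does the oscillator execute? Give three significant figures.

N = 2.92×10¹⁵

γ = 1/√(1 − 0.5720²) = 1/√0.6728 = 1.219
The oscillator's own cycle count is N = f × τ where τ is the proper time aboard the station. τ = Δt/γ = 202/1.219 = 165.7 days = 1.432×10⁷ s.
N = 2.04×10⁸ × 1.432×10⁷ = 2.920×10¹⁵.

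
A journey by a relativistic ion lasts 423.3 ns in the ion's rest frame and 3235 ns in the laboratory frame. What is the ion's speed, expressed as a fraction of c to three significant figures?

β = 0.991

The proper time is measured in the ion's rest frame (both events occur at the ion's location); Δt is measured in the laboratory frame. γ = Δt/τ = 3235/423.3 = 7.642.
β = √(1 − 1/γ²) = √(1 − 0.01712) = √0.9829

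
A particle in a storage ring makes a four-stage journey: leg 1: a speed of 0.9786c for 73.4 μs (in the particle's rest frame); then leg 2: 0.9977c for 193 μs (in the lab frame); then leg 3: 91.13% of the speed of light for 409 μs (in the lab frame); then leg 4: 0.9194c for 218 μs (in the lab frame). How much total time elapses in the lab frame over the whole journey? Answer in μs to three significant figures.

Leg 1: γ = 1/√(1 − 0.9786²) = 1/√0.04234 = 4.860; Δt_1 = 4.860 × 73.4 = 356.7 μs.
Leg 2: 193 μs is already measured in the lab frame.
Leg 3: 409 μs is already measured in the lab frame.
Leg 4: 218 μs is already measured in the lab frame.
Total: 356.7 + 193.0 + 409.0 + 218.0 μs.

Δt = 1180 μs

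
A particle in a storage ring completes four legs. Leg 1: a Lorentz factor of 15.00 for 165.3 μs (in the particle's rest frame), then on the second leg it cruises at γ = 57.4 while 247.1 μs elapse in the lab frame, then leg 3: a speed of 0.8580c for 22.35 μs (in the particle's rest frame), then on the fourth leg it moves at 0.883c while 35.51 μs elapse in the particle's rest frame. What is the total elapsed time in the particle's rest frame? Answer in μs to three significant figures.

τ = 227 μs

Leg 1: 165.3 μs is already measured in the particle's rest frame.
Leg 2: γ = 57.4; τ_2 = 247.1/57.40 = 4.305 μs.
Leg 3: 22.35 μs is already measured in the particle's rest frame.
Leg 4: 35.51 μs is already measured in the particle's rest frame.
Total: 165.3 + 4.305 + 22.35 + 35.51 μs.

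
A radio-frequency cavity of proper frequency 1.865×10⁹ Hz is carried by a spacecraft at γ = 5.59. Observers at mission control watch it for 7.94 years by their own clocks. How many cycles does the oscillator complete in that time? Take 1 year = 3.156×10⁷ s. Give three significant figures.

γ = 5.59
During 7.94 years of lab time, the oscillator's proper time advances by τ = Δt/γ = 7.94/5.590 = 1.420 years = 4.483×10⁷ s.
N = f × τ = 1.865×10⁹ × 4.483×10⁷ = 8.360×10¹⁶.

N = 8.36×10¹⁶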